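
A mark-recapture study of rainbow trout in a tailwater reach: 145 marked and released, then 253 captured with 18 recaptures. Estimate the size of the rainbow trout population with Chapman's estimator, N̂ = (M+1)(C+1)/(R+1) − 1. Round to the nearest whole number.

N ≈ 1951

N̂ = (145+1)(253+1)/(18+1) − 1 = 146·254/19 − 1
= 37084/19 − 1 ≈ 1951.8 − 1 ≈ 1950.8 → 1951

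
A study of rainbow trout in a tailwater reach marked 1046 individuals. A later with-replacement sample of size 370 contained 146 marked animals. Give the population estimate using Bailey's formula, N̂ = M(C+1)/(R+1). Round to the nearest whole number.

N̂ = 1046·(370+1)/(146+1) = 1046·371/147 = 388066/147 ≈ 2639.9 → 2640

N ≈ 2640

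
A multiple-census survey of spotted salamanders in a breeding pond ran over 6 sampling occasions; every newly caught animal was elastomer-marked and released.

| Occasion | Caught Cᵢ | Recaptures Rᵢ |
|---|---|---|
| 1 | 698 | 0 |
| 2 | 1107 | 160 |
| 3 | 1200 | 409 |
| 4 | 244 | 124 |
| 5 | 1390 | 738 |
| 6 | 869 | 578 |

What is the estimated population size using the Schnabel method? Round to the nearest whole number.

N ≈ 4819

Marked at large before each occasion: Mᵢ = Σⱼ<ᵢ (Cⱼ − Rⱼ) → M1=0, M2=698, M3=1645, M4=2436, M5=2556, M6=3208
Σ MᵢCᵢ = 0·698 + 698·1107 + 1645·1200 + 2436·244 + 2556·1390 + 3208·869 = 0 + 772686 + 1974000 + 594384 + 3552840 + 2787752 = 9681662
Σ Rᵢ = 0 + 160 + 409 + 124 + 738 + 578 = 2009
N̂ = 9681662 / 2009 ≈ 4819.1 → 4819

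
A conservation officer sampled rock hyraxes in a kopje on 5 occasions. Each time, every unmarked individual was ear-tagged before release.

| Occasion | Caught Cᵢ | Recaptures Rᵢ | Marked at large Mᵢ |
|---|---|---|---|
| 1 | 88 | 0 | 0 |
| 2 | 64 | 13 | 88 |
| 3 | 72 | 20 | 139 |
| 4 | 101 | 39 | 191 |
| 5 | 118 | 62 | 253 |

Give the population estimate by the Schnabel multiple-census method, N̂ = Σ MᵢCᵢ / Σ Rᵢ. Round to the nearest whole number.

Σ MᵢCᵢ = 0·88 + 88·64 + 139·72 + 191·101 + 253·118 = 0 + 5632 + 10008 + 19291 + 29854 = 64785
Σ Rᵢ = 0 + 13 + 20 + 39 + 62 = 134
N̂ = 64785 / 134 ≈ 483.47 → 483

N ≈ 483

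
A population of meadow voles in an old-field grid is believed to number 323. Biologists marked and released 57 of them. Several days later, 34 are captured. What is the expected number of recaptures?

Expected recaptures E[R] = M·C / N.
E[R] = 57 × 34 / 323 = 1938 / 323 = 6

expected recaptures = 6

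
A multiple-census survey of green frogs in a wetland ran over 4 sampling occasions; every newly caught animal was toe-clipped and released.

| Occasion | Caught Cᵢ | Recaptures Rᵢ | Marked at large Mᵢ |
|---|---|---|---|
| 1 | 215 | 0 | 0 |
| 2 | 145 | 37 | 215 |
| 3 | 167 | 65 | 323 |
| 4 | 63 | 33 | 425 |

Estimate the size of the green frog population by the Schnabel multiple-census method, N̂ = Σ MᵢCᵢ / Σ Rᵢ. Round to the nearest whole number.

N ≈ 829

Σ MᵢCᵢ = 0·215 + 215·145 + 323·167 + 425·63 = 0 + 31175 + 53941 + 26775 = 111891
Σ Rᵢ = 0 + 37 + 65 + 33 = 135
N̂ = 111891 / 135 ≈ 828.8 → 829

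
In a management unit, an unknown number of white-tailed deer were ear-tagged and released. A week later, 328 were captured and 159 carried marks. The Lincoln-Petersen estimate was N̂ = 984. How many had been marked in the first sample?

From N = M·C/R: M = N·R / C = 984·159 / 328 = 156456 / 328 = 477.

M = 477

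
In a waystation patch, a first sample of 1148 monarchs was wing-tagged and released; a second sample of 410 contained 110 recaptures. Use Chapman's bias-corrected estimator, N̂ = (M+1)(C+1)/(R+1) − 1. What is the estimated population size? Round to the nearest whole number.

N ≈ 4253

N̂ = (1148+1)(410+1)/(110+1) − 1 = 1149·411/111 − 1
= 472239/111 − 1 ≈ 4254.4 − 1 ≈ 4253.4 → 4253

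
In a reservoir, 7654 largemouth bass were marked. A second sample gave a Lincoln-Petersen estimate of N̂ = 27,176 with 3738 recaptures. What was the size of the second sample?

From N = M·C/R: C = N·R / M = 27176·3738 / 7654 = 101583888 / 7654 = 13272.

C = 13272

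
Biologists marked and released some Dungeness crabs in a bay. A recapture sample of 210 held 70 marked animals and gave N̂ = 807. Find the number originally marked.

M = 269

From N = M·C/R: M = N·R / C = 807·70 / 210 = 56490 / 210 = 269.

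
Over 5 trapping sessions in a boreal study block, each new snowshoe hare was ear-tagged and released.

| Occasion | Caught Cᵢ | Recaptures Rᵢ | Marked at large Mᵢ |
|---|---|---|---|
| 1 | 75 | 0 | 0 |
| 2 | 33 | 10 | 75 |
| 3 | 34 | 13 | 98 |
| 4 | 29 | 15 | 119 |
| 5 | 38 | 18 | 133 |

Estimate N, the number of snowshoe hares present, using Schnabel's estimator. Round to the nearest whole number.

N ≈ 256

Σ MᵢCᵢ = 0·75 + 75·33 + 98·34 + 119·29 + 133·38 = 0 + 2475 + 3332 + 3451 + 5054 = 14312
Σ Rᵢ = 0 + 10 + 13 + 15 + 18 = 56
N̂ = 14312 / 56 ≈ 255.6 → 256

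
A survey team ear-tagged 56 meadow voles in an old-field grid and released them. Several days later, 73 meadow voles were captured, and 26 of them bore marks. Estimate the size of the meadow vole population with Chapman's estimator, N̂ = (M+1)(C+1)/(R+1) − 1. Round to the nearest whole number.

N̂ = (56+1)(73+1)/(26+1) − 1 = 57·74/27 − 1
= 4218/27 − 1 ≈ 156.2 − 1 ≈ 155.2 → 155

N ≈ 155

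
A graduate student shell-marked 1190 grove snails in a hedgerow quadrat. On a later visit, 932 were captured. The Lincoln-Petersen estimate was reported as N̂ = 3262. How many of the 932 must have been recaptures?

R = 340

From N = M·C/R: R = M·C / N = 1190·932 / 3262 = 1109080 / 3262 = 340.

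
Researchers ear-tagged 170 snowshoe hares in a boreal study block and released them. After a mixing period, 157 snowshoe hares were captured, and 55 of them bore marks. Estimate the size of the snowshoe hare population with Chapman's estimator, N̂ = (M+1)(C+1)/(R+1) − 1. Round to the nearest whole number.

N̂ = (170+1)(157+1)/(55+1) − 1 = 171·158/56 − 1
= 27018/56 − 1 ≈ 482.46 − 1 ≈ 481.46 → 481

N ≈ 481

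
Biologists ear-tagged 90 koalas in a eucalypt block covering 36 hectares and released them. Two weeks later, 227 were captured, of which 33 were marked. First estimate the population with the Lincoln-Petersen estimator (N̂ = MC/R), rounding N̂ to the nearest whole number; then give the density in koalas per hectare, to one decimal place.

N̂ = 90·227/33 = 20430/33 ≈ 619.1 → 619
Density = N̂ / area = 619 / 36 ≈ 17.19 → 17.2 per hectare

density ≈ 17.2 koalas per hectare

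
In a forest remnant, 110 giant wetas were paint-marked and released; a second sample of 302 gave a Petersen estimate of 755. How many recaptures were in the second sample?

R = 44

From N = M·C/R: R = M·C / N = 110·302 / 755 = 33220 / 755 = 44.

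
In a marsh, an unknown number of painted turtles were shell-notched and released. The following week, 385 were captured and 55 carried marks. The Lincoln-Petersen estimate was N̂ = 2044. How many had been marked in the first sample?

From N = M·C/R: M = N·R / C = 2044·55 / 385 = 112420 / 385 = 292.

M = 292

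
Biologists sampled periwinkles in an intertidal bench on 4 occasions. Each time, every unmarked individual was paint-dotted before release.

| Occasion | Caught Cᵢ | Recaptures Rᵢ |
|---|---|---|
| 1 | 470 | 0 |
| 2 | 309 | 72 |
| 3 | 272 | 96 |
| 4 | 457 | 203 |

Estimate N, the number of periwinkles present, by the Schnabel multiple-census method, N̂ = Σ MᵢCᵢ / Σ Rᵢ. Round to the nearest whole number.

N ≈ 1997

Marked at large before each occasion: Mᵢ = Σⱼ<ᵢ (Cⱼ − Rⱼ) → M1=0, M2=470, M3=707, M4=883
Σ MᵢCᵢ = 0·470 + 470·309 + 707·272 + 883·457 = 0 + 145230 + 192304 + 403531 = 741065
Σ Rᵢ = 0 + 72 + 96 + 203 = 371
N̂ = 741065 / 371 ≈ 1997.48 → 1997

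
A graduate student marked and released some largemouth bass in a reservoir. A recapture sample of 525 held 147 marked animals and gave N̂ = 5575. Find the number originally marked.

From N = M·C/R: M = N·R / C = 5575·147 / 525 = 819525 / 525 = 1561.

M = 1561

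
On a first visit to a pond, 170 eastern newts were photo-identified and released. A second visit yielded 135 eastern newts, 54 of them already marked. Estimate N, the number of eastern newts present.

If marked individuals mix randomly, R/C ≈ M/N, giving N ≈ M·C/R.
N = (170 × 135) / 54 = 22950 / 54 = 425

N = 425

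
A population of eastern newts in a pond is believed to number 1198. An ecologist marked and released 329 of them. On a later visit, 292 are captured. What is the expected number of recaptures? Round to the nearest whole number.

Expected recaptures E[R] = M·C / N.
E[R] = 329 × 292 / 1198 = 96068 / 1198 ≈ 80.2 → 80

expected recaptures ≈ 80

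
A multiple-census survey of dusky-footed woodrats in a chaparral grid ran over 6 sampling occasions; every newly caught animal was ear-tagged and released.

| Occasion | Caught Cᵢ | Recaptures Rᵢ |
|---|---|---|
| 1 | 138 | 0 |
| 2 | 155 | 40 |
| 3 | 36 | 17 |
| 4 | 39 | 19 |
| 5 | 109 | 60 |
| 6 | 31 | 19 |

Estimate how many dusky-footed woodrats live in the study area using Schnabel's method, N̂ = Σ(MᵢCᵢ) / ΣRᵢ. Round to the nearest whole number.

N ≈ 539

Marked at large before each occasion: Mᵢ = Σⱼ<ᵢ (Cⱼ − Rⱼ) → M1=0, M2=138, M3=253, M4=272, M5=292, M6=341
Σ MᵢCᵢ = 0·138 + 138·155 + 253·36 + 272·39 + 292·109 + 341·31 = 0 + 21390 + 9108 + 10608 + 31828 + 10571 = 83505
Σ Rᵢ = 0 + 40 + 17 + 19 + 60 + 19 = 155
N̂ = 83505 / 155 ≈ 538.7 → 539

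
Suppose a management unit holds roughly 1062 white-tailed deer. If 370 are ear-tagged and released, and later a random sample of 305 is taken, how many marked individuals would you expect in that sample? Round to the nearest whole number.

expected recaptures ≈ 106

Expected recaptures E[R] = M·C / N.
E[R] = 370 × 305 / 1062 = 112850 / 1062 ≈ 106.3 → 106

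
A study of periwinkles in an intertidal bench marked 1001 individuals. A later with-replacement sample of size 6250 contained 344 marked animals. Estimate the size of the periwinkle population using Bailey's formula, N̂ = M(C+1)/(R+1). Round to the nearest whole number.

N ≈ 18,137

N̂ = 1001·(6250+1)/(344+1) = 1001·6251/345 = 6257251/345 ≈ 18137.0 → 18137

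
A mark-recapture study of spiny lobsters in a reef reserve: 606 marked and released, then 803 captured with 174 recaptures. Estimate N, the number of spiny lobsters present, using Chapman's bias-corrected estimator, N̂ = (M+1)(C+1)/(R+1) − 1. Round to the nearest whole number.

N̂ = (606+1)(803+1)/(174+1) − 1 = 607·804/175 − 1
= 488028/175 − 1 ≈ 2788.7 − 1 ≈ 2787.7 → 2788

N ≈ 2788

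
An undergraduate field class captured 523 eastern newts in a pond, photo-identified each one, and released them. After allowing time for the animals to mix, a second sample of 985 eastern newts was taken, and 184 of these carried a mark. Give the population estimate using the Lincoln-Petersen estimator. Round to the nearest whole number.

N ≈ 2800

If marked individuals mix randomly, R/C ≈ M/N, giving N ≈ M·C/R.
N = (523 × 985) / 184 = 515155 / 184 ≈ 2799.8 → 2800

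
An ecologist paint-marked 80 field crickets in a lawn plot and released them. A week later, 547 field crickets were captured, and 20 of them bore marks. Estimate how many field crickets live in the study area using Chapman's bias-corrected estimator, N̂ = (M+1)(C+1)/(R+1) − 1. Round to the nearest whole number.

N ≈ 2113

N̂ = (80+1)(547+1)/(20+1) − 1 = 81·548/21 − 1
= 44388/21 − 1 ≈ 2113.7 − 1 ≈ 2112.7 → 2113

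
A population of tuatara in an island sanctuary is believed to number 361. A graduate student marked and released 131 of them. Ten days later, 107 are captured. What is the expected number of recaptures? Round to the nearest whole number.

expected recaptures ≈ 39

The marked fraction of the population is 131/361, so in a sample of 107 expect C·(M/N) marked.
E[R] = 131 × 107 / 361 = 14017 / 361 ≈ 38.8 → 39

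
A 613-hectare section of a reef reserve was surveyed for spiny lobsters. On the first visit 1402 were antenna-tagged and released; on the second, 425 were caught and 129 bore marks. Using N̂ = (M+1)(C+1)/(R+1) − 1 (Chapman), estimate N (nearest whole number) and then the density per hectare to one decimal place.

N̂ = 1403·426/130 − 1 = 597678/130 − 1 ≈ 4596.5 → 4597
Density = N̂ / area = 4597 / 613 ≈ 7.50 → 7.5 per hectare

density ≈ 7.5 spiny lobsters per hectare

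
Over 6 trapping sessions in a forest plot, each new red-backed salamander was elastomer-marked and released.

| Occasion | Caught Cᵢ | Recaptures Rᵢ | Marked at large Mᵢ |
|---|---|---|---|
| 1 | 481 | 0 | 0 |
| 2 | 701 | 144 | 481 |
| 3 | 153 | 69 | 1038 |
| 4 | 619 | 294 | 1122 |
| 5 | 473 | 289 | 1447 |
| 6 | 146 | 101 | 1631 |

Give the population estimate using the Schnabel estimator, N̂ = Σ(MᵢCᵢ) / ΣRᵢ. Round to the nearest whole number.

Σ MᵢCᵢ = 0·481 + 481·701 + 1038·153 + 1122·619 + 1447·473 + 1631·146 = 0 + 337181 + 158814 + 694518 + 684431 + 238126 = 2113070
Σ Rᵢ = 0 + 144 + 69 + 294 + 289 + 101 = 897
N̂ = 2113070 / 897 ≈ 2355.7 → 2356

N ≈ 2356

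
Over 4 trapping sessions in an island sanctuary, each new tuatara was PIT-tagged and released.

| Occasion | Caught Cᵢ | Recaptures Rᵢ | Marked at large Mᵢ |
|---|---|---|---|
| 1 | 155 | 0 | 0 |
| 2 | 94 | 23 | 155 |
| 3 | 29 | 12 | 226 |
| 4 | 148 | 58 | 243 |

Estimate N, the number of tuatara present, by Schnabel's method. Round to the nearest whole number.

Σ MᵢCᵢ = 0·155 + 155·94 + 226·29 + 243·148 = 0 + 14570 + 6554 + 35964 = 57088
Σ Rᵢ = 0 + 23 + 12 + 58 = 93
N̂ = 57088 / 93 ≈ 613.8 → 614

N ≈ 614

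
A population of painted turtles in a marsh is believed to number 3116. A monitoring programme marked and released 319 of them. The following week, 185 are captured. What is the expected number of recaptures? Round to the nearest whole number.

The marked fraction of the population is 319/3116, so in a sample of 185 expect C·(M/N) marked.
E[R] = 319 × 185 / 3116 = 59015 / 3116 ≈ 18.9 → 19

expected recaptures ≈ 19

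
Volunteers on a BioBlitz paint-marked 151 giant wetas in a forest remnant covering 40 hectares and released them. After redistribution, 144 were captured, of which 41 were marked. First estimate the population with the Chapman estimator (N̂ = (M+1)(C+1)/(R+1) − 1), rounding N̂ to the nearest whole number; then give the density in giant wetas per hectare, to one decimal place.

N̂ = 152·145/42 − 1 = 22040/42 − 1 ≈ 523.8 → 524
Density = N̂ / area = 524 / 40 ≈ 13.10 → 13.1 per hectare

density ≈ 13.1 giant wetas per hectare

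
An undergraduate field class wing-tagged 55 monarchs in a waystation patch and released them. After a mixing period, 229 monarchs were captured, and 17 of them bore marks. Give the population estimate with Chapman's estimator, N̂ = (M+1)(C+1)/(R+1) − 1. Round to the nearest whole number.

N̂ = (55+1)(229+1)/(17+1) − 1 = 56·230/18 − 1
= 12880/18 − 1 ≈ 715.6 − 1 ≈ 714.6 → 715

N ≈ 715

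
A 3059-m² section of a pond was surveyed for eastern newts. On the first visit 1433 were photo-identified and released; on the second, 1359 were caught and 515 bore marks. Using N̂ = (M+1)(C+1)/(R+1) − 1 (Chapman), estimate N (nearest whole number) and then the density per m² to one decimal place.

density ≈ 1.2 eastern newts per m²

N̂ = 1434·1360/516 − 1 = 1950240/516 − 1 ≈ 3778.5 → 3779
Density = N̂ / area = 3779 / 3059 ≈ 1.24 → 1.2 per m²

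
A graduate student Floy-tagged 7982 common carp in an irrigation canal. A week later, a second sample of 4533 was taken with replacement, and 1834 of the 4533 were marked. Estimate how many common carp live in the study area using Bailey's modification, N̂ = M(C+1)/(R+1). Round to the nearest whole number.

N ≈ 19,722

N̂ = 7982·(4533+1)/(1834+1) = 7982·4534/1835 = 36190388/1835 ≈ 19722.3 → 19722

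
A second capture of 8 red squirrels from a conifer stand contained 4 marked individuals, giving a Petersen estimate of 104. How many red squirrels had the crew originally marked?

From N = M·C/R: M = N·R / C = 104·4 / 8 = 416 / 8 = 52.

M = 52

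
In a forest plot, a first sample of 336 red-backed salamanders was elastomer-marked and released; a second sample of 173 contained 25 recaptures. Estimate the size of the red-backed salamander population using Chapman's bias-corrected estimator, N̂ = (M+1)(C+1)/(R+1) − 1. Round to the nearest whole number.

N ≈ 2254

N̂ = (336+1)(173+1)/(25+1) − 1 = 337·174/26 − 1
= 58638/26 − 1 ≈ 2255.3 − 1 ≈ 2254.3 → 2254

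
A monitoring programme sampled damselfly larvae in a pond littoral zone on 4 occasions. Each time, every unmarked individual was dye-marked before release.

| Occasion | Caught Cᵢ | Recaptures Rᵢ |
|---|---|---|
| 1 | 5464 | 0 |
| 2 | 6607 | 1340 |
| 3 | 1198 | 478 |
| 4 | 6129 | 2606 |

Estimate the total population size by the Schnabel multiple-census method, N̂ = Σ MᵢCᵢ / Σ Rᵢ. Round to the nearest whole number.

N ≈ 26,930

Marked at large before each occasion: Mᵢ = Σⱼ<ᵢ (Cⱼ − Rⱼ) → M1=0, M2=5464, M3=10731, M4=11451
Σ MᵢCᵢ = 0·5464 + 5464·6607 + 10731·1198 + 11451·6129 = 0 + 36100648 + 12855738 + 70183179 = 119139565
Σ Rᵢ = 0 + 1340 + 478 + 2606 = 4424
N̂ = 119139565 / 4424 ≈ 26930.3 → 26930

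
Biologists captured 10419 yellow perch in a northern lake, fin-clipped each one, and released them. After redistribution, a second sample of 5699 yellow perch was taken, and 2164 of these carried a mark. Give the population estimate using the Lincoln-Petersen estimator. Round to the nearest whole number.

Lincoln-Petersen assumes M/N = R/C, so N = M·C / R.
N = (10419 × 5699) / 2164 = 59377881 / 2164 ≈ 27438.9 → 27439

N ≈ 27,439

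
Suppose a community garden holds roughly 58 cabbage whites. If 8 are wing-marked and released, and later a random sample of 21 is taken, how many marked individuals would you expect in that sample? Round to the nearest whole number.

Expected recaptures E[R] = M·C / N.
E[R] = 8 × 21 / 58 = 168 / 58 ≈ 2.9 → 3

expected recaptures ≈ 3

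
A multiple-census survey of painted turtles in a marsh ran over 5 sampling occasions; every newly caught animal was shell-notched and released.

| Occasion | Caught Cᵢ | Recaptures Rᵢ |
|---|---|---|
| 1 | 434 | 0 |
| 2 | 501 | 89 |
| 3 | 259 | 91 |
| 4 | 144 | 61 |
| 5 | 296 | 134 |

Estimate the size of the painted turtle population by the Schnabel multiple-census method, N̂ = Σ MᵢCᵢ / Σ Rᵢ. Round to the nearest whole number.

N ≈ 2419

Marked at large before each occasion: Mᵢ = Σⱼ<ᵢ (Cⱼ − Rⱼ) → M1=0, M2=434, M3=846, M4=1014, M5=1097
Σ MᵢCᵢ = 0·434 + 434·501 + 846·259 + 1014·144 + 1097·296 = 0 + 217434 + 219114 + 146016 + 324712 = 907276
Σ Rᵢ = 0 + 89 + 91 + 61 + 134 = 375
N̂ = 907276 / 375 ≈ 2419.4 → 2419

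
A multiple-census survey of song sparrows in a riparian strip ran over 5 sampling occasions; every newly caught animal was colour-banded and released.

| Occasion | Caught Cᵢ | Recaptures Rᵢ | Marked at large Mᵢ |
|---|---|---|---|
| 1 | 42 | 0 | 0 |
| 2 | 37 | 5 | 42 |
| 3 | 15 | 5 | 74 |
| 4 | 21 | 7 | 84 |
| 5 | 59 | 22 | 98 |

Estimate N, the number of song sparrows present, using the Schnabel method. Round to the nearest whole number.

Σ MᵢCᵢ = 0·42 + 42·37 + 74·15 + 84·21 + 98·59 = 0 + 1554 + 1110 + 1764 + 5782 = 10210
Σ Rᵢ = 0 + 5 + 5 + 7 + 22 = 39
N̂ = 10210 / 39 ≈ 261.8 → 262

N ≈ 262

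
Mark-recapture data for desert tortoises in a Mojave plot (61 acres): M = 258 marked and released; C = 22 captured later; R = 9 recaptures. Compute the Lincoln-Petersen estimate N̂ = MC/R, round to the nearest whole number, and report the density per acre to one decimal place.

density ≈ 10.3 desert tortoises per acre

N̂ = 258·22/9 = 5676/9 ≈ 630.7 → 631
Density = N̂ / area = 631 / 61 ≈ 10.34 → 10.3 per acre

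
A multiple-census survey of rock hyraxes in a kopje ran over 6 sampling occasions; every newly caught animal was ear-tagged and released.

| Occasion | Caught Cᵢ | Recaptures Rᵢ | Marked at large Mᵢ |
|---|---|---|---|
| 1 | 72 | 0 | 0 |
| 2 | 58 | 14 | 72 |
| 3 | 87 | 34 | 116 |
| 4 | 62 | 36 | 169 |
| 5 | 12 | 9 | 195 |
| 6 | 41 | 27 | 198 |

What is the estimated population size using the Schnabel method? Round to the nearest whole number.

N ≈ 293

Σ MᵢCᵢ = 0·72 + 72·58 + 116·87 + 169·62 + 195·12 + 198·41 = 0 + 4176 + 10092 + 10478 + 2340 + 8118 = 35204
Σ Rᵢ = 0 + 14 + 34 + 36 + 9 + 27 = 120
N̂ = 35204 / 120 ≈ 293.4 → 293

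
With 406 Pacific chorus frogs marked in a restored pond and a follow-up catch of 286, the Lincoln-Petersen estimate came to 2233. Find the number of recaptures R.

R = 52

From N = M·C/R: R = M·C / N = 406·286 / 2233 = 116116 / 2233 = 52.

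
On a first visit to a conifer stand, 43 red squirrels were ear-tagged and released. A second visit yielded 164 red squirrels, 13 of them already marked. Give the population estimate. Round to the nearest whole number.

N ≈ 542

The marked fraction in the recapture sample should equal the marked fraction in the population: 13/164 = 43/N.
N = (43 × 164) / 13 = 7052 / 13 ≈ 542.46 → 542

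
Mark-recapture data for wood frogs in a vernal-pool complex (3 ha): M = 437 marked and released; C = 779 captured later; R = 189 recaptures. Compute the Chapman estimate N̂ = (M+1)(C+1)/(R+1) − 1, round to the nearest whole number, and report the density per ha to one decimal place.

density ≈ 599.0 wood frogs per ha

N̂ = 438·780/190 − 1 = 341640/190 − 1 ≈ 1797.1 → 1797
Density = N̂ / area = 1797 / 3 = 599.0 per ha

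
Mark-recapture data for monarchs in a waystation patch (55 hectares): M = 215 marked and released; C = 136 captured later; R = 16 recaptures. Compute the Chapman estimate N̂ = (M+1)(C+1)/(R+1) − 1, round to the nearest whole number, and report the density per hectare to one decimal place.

density ≈ 31.6 monarchs per hectare

N̂ = 216·137/17 − 1 = 29592/17 − 1 ≈ 1739.7 → 1740
Density = N̂ / area = 1740 / 55 ≈ 31.64 → 31.6 per hectare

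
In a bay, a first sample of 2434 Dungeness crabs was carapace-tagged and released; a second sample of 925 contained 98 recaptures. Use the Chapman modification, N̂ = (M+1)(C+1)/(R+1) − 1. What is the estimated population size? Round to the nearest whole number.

N̂ = (2434+1)(925+1)/(98+1) − 1 = 2435·926/99 − 1
= 2254810/99 − 1 ≈ 22775.9 − 1 ≈ 22774.9 → 22775

N ≈ 22,775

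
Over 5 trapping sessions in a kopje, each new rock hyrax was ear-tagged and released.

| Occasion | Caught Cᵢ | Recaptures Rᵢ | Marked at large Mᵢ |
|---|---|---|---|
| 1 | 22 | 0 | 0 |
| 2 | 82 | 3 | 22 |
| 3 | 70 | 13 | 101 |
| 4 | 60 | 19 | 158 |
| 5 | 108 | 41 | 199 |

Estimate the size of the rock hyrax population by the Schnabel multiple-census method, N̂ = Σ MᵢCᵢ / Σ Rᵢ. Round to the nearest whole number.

Σ MᵢCᵢ = 0·22 + 22·82 + 101·70 + 158·60 + 199·108 = 0 + 1804 + 7070 + 9480 + 21492 = 39846
Σ Rᵢ = 0 + 3 + 13 + 19 + 41 = 76
N̂ = 39846 / 76 ≈ 524.3 → 524

N ≈ 524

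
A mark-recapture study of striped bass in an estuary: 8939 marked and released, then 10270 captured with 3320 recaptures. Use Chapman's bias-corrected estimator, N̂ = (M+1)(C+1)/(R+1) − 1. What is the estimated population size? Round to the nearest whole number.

N ≈ 27,648

N̂ = (8939+1)(10270+1)/(3320+1) − 1 = 8940·10271/3321 − 1
= 91822740/3321 − 1 ≈ 27649.1 − 1 ≈ 27648.1 → 27648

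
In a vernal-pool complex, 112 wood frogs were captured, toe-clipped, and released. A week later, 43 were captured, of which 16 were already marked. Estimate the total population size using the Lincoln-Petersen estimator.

N = 301

The marked fraction in the recapture sample should equal the marked fraction in the population: 16/43 = 112/N.
N = (112 × 43) / 16 = 4816 / 16 = 301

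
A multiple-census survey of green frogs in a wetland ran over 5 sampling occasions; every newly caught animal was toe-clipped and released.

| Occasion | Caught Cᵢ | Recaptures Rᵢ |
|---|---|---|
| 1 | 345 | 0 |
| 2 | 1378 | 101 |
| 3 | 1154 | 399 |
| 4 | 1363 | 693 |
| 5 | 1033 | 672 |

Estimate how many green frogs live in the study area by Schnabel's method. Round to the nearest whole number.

Marked at large before each occasion: Mᵢ = Σⱼ<ᵢ (Cⱼ − Rⱼ) → M1=0, M2=345, M3=1622, M4=2377, M5=3047
Σ MᵢCᵢ = 0·345 + 345·1378 + 1622·1154 + 2377·1363 + 3047·1033 = 0 + 475410 + 1871788 + 3239851 + 3147551 = 8734600
Σ Rᵢ = 0 + 101 + 399 + 693 + 672 = 1865
N̂ = 8734600 / 1865 ≈ 4683.4 → 4683

N ≈ 4683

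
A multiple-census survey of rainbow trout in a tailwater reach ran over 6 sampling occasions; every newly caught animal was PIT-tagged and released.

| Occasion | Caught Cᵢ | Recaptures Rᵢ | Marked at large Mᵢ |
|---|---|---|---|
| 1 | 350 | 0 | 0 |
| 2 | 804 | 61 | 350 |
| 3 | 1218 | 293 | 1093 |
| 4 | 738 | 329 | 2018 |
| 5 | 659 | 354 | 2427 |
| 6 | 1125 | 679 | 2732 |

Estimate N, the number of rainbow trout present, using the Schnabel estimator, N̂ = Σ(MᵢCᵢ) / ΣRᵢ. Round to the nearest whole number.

Σ MᵢCᵢ = 0·350 + 350·804 + 1093·1218 + 2018·738 + 2427·659 + 2732·1125 = 0 + 281400 + 1331274 + 1489284 + 1599393 + 3073500 = 7774851
Σ Rᵢ = 0 + 61 + 293 + 329 + 354 + 679 = 1716
N̂ = 7774851 / 1716 ≈ 4530.8 → 4531

N ≈ 4531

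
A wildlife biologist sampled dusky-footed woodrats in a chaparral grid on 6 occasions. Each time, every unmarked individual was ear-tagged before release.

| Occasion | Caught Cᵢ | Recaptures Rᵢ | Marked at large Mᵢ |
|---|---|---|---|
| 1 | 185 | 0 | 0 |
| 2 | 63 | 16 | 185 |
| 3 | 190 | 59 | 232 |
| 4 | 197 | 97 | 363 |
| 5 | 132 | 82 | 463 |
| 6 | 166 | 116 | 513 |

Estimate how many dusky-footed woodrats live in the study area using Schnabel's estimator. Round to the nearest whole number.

N ≈ 739

Σ MᵢCᵢ = 0·185 + 185·63 + 232·190 + 363·197 + 463·132 + 513·166 = 0 + 11655 + 44080 + 71511 + 61116 + 85158 = 273520
Σ Rᵢ = 0 + 16 + 59 + 97 + 82 + 116 = 370
N̂ = 273520 / 370 ≈ 739.2 → 739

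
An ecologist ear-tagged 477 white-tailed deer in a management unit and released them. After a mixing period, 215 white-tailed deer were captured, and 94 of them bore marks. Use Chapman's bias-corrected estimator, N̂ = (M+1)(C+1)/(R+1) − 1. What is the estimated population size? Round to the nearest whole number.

N ≈ 1086

N̂ = (477+1)(215+1)/(94+1) − 1 = 478·216/95 − 1
= 103248/95 − 1 ≈ 1086.8 − 1 ≈ 1085.8 → 1086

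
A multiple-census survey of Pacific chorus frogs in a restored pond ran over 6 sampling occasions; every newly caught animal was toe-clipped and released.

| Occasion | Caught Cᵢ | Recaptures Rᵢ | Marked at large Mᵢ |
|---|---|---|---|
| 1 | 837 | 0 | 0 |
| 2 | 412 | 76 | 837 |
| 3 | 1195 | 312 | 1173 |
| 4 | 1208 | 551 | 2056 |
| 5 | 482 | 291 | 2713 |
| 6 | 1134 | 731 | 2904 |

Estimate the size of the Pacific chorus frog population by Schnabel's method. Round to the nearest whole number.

N ≈ 4503

Σ MᵢCᵢ = 0·837 + 837·412 + 1173·1195 + 2056·1208 + 2713·482 + 2904·1134 = 0 + 344844 + 1401735 + 2483648 + 1307666 + 3293136 = 8831029
Σ Rᵢ = 0 + 76 + 312 + 551 + 291 + 731 = 1961
N̂ = 8831029 / 1961 ≈ 4503.3 → 4503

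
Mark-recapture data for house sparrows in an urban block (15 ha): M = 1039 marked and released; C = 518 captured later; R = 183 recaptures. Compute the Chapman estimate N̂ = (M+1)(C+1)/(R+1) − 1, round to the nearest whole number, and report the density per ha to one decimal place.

N̂ = 1040·519/184 − 1 = 539760/184 − 1 ≈ 2932.48 → 2932
Density = N̂ / area = 2932 / 15 ≈ 195.47 → 195.5 per ha

density ≈ 195.5 house sparrows per ha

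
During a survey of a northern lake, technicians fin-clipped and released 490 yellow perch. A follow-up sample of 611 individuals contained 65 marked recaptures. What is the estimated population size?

N = 4606

N = (490 × 611) / 65 = 299390 / 65 = 4606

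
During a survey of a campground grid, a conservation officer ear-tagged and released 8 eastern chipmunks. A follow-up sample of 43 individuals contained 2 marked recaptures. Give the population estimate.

N = 172

Lincoln-Petersen assumes M/N = R/C, so N = M·C / R.
N = (8 × 43) / 2 = 344 / 2 = 172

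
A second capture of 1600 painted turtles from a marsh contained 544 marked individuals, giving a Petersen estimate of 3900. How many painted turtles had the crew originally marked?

From N = M·C/R: M = N·R / C = 3900·544 / 1600 = 2121600 / 1600 = 1326.

M = 1326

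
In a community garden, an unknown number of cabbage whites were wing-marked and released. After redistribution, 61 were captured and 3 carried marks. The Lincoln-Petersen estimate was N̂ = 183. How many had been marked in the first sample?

From N = M·C/R: M = N·R / C = 183·3 / 61 = 549 / 61 = 9.

M = 9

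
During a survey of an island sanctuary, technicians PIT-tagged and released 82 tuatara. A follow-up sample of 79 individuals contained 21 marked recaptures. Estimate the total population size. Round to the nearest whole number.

If marked individuals mix randomly, R/C ≈ M/N, giving N ≈ M·C/R.
N = (82 × 79) / 21 = 6478 / 21 ≈ 308.48 → 308

N ≈ 308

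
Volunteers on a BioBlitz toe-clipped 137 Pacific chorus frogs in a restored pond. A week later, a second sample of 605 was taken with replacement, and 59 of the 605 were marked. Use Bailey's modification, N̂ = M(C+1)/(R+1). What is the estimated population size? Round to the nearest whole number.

N̂ = 137·(605+1)/(59+1) = 137·606/60 = 83022/60 ≈ 1383.7 → 1384

N ≈ 1384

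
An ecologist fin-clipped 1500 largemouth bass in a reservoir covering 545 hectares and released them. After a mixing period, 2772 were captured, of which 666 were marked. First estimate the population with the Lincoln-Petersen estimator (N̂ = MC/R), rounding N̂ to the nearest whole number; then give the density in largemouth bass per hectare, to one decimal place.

density ≈ 11.5 largemouth bass per hectare

N̂ = 1500·2772/666 = 4158000/666 ≈ 6243.2 → 6243
Density = N̂ / area = 6243 / 545 ≈ 11.46 → 11.5 per hectare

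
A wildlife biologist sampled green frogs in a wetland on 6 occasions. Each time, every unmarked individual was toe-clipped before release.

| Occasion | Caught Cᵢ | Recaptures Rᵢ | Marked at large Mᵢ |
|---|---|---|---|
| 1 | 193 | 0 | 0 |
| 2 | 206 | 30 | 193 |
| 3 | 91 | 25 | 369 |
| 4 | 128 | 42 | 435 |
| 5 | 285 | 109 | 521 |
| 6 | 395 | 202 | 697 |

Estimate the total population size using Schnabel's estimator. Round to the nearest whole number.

Σ MᵢCᵢ = 0·193 + 193·206 + 369·91 + 435·128 + 521·285 + 697·395 = 0 + 39758 + 33579 + 55680 + 148485 + 275315 = 552817
Σ Rᵢ = 0 + 30 + 25 + 42 + 109 + 202 = 408
N̂ = 552817 / 408 ≈ 1354.9 → 1355

N ≈ 1355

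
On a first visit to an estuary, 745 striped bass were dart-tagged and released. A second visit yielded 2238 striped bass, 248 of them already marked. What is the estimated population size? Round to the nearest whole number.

N ≈ 6723

Lincoln-Petersen assumes M/N = R/C, so N = M·C / R.
N = (745 × 2238) / 248 = 1667310 / 248 ≈ 6723.0 → 6723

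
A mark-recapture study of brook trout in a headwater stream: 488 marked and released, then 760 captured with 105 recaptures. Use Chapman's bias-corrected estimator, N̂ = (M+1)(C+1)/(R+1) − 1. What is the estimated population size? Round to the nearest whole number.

N ≈ 3510

N̂ = (488+1)(760+1)/(105+1) − 1 = 489·761/106 − 1
= 372129/106 − 1 ≈ 3510.7 − 1 ≈ 3509.7 → 3510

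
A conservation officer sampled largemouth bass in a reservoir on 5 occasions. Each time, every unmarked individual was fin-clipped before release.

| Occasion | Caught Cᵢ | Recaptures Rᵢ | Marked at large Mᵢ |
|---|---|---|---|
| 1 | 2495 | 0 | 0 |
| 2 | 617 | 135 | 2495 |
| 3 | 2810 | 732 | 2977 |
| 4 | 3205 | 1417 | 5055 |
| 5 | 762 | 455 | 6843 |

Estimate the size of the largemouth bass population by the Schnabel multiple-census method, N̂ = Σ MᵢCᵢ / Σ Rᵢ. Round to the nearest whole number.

Σ MᵢCᵢ = 0·2495 + 2495·617 + 2977·2810 + 5055·3205 + 6843·762 = 0 + 1539415 + 8365370 + 16201275 + 5214366 = 31320426
Σ Rᵢ = 0 + 135 + 732 + 1417 + 455 = 2739
N̂ = 31320426 / 2739 ≈ 11435.0 → 11435

N ≈ 11,435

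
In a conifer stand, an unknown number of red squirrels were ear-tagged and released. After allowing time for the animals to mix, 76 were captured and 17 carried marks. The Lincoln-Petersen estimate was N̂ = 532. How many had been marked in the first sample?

M = 119

From N = M·C/R: M = N·R / C = 532·17 / 76 = 9044 / 76 = 119.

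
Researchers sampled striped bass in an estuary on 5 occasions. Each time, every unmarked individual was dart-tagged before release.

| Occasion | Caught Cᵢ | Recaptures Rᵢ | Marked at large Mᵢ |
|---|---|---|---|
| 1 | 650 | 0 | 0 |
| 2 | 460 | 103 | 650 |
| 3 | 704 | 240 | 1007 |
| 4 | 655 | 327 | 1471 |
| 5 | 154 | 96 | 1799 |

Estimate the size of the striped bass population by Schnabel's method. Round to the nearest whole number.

Σ MᵢCᵢ = 0·650 + 650·460 + 1007·704 + 1471·655 + 1799·154 = 0 + 299000 + 708928 + 963505 + 277046 = 2248479
Σ Rᵢ = 0 + 103 + 240 + 327 + 96 = 766
N̂ = 2248479 / 766 ≈ 2935.4 → 2935

N ≈ 2935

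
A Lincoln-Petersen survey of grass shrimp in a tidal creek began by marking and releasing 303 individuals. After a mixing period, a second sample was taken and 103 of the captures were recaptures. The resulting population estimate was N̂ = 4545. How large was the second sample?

From N = M·C/R: C = N·R / M = 4545·103 / 303 = 468135 / 303 = 1545.

C = 1545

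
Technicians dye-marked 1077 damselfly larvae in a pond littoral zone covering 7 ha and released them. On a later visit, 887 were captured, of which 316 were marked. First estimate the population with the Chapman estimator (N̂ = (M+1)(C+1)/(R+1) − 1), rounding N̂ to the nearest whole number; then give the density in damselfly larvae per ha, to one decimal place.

density ≈ 431.3 damselfly larvae per ha

N̂ = 1078·888/317 − 1 = 957264/317 − 1 ≈ 3018.8 → 3019
Density = N̂ / area = 3019 / 7 ≈ 431.29 → 431.3 per ha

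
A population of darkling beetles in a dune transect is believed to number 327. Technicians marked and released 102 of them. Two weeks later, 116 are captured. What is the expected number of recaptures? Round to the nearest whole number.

expected recaptures ≈ 36

Expected recaptures E[R] = M·C / N.
E[R] = 102 × 116 / 327 = 11832 / 327 ≈ 36.2 → 36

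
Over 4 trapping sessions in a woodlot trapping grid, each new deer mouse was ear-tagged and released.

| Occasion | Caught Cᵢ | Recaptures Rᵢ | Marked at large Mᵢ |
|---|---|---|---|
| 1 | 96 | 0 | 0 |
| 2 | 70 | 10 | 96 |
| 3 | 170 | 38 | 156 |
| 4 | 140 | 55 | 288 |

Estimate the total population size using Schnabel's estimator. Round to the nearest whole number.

N ≈ 714

Σ MᵢCᵢ = 0·96 + 96·70 + 156·170 + 288·140 = 0 + 6720 + 26520 + 40320 = 73560
Σ Rᵢ = 0 + 10 + 38 + 55 = 103
N̂ = 73560 / 103 ≈ 714.2 → 714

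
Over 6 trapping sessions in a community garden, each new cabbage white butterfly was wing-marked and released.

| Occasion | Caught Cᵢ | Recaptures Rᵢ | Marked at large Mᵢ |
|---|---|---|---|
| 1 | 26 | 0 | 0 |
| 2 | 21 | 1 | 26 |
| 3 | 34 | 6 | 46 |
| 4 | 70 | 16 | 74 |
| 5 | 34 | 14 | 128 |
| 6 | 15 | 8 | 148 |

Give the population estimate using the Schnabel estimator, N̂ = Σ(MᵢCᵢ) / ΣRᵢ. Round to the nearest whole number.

Σ MᵢCᵢ = 0·26 + 26·21 + 46·34 + 74·70 + 128·34 + 148·15 = 0 + 546 + 1564 + 5180 + 4352 + 2220 = 13862
Σ Rᵢ = 0 + 1 + 6 + 16 + 14 + 8 = 45
N̂ = 13862 / 45 ≈ 308.0 → 308

N ≈ 308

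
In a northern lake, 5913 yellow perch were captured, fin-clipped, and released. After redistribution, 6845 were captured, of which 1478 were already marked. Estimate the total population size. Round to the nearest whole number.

Lincoln-Petersen assumes M/N = R/C, so N = M·C / R.
N = (5913 × 6845) / 1478 = 40474485 / 1478 ≈ 27384.6 → 27385

N ≈ 27,385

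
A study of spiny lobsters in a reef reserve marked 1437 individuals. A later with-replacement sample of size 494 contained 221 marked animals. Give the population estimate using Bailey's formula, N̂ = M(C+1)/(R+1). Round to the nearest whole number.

N̂ = 1437·(494+1)/(221+1) = 1437·495/222 = 711315/222 ≈ 3204.1 → 3204

N ≈ 3204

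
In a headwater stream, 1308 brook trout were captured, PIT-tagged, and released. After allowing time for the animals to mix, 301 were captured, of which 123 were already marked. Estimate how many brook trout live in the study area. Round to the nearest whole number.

If marked individuals mix randomly, R/C ≈ M/N, giving N ≈ M·C/R.
N = (1308 × 301) / 123 = 393708 / 123 ≈ 3200.9 → 3201

N ≈ 3201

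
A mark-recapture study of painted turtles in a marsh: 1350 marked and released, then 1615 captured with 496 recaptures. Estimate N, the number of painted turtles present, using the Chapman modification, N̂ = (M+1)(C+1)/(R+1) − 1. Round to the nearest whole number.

N ≈ 4392

N̂ = (1350+1)(1615+1)/(496+1) − 1 = 1351·1616/497 − 1
= 2183216/497 − 1 ≈ 4392.8 − 1 ≈ 4391.8 → 4392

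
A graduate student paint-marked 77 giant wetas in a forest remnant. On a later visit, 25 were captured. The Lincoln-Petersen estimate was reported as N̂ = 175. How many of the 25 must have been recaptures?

R = 11

From N = M·C/R: R = M·C / N = 77·25 / 175 = 1925 / 175 = 11.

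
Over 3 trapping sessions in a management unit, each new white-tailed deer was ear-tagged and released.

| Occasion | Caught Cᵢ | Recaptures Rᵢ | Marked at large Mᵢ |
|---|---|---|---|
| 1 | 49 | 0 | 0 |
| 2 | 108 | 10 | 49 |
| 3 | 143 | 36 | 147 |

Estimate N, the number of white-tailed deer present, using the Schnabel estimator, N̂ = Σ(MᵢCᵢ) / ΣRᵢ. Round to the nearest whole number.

N ≈ 572

Σ MᵢCᵢ = 0·49 + 49·108 + 147·143 = 0 + 5292 + 21021 = 26313
Σ Rᵢ = 0 + 10 + 36 = 46
N̂ = 26313 / 46 ≈ 572.0 → 572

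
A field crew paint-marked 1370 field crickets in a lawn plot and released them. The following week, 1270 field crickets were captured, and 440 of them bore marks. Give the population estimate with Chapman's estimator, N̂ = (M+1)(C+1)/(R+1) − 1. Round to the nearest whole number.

N ≈ 3950

N̂ = (1370+1)(1270+1)/(440+1) − 1 = 1371·1271/441 − 1
= 1742541/441 − 1 ≈ 3951.3 − 1 ≈ 3950.3 → 3950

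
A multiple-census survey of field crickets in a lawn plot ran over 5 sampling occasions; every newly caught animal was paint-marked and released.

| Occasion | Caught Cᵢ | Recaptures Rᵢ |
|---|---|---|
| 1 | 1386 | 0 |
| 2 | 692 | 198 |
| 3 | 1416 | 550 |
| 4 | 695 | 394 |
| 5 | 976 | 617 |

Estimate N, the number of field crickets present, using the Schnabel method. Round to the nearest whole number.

N ≈ 4834

Marked at large before each occasion: Mᵢ = Σⱼ<ᵢ (Cⱼ − Rⱼ) → M1=0, M2=1386, M3=1880, M4=2746, M5=3047
Σ MᵢCᵢ = 0·1386 + 1386·692 + 1880·1416 + 2746·695 + 3047·976 = 0 + 959112 + 2662080 + 1908470 + 2973872 = 8503534
Σ Rᵢ = 0 + 198 + 550 + 394 + 617 = 1759
N̂ = 8503534 / 1759 ≈ 4834.3 → 4834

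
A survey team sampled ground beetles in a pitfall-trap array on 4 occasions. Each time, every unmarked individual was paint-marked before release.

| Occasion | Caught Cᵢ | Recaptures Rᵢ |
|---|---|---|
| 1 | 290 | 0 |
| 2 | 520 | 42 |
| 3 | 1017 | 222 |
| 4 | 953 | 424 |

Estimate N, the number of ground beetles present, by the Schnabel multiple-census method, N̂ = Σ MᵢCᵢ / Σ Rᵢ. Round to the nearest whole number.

N ≈ 3519

Marked at large before each occasion: Mᵢ = Σⱼ<ᵢ (Cⱼ − Rⱼ) → M1=0, M2=290, M3=768, M4=1563
Σ MᵢCᵢ = 0·290 + 290·520 + 768·1017 + 1563·953 = 0 + 150800 + 781056 + 1489539 = 2421395
Σ Rᵢ = 0 + 42 + 222 + 424 = 688
N̂ = 2421395 / 688 ≈ 3519.47 → 3519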